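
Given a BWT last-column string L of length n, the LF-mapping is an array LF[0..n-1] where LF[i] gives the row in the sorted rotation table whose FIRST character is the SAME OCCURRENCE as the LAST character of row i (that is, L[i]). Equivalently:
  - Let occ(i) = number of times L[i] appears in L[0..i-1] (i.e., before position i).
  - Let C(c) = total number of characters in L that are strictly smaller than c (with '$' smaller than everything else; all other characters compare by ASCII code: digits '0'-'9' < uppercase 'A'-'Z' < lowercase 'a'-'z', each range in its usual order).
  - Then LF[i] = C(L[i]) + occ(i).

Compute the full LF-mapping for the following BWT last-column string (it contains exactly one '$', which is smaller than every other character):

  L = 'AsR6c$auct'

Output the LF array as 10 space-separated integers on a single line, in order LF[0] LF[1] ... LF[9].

Char counts: '$':1, '6':1, 'A':1, 'R':1, 'a':1, 'c':2, 's':1, 't':1, 'u':1
C (first-col start): C('$')=0, C('6')=1, C('A')=2, C('R')=3, C('a')=4, C('c')=5, C('s')=7, C('t')=8, C('u')=9
L[0]='A': occ=0, LF[0]=C('A')+0=2+0=2
L[1]='s': occ=0, LF[1]=C('s')+0=7+0=7
L[2]='R': occ=0, LF[2]=C('R')+0=3+0=3
L[3]='6': occ=0, LF[3]=C('6')+0=1+0=1
L[4]='c': occ=0, LF[4]=C('c')+0=5+0=5
L[5]='$': occ=0, LF[5]=C('$')+0=0+0=0
L[6]='a': occ=0, LF[6]=C('a')+0=4+0=4
L[7]='u': occ=0, LF[7]=C('u')+0=9+0=9
L[8]='c': occ=1, LF[8]=C('c')+1=5+1=6
L[9]='t': occ=0, LF[9]=C('t')+0=8+0=8

Answer: 2 7 3 1 5 0 4 9 6 8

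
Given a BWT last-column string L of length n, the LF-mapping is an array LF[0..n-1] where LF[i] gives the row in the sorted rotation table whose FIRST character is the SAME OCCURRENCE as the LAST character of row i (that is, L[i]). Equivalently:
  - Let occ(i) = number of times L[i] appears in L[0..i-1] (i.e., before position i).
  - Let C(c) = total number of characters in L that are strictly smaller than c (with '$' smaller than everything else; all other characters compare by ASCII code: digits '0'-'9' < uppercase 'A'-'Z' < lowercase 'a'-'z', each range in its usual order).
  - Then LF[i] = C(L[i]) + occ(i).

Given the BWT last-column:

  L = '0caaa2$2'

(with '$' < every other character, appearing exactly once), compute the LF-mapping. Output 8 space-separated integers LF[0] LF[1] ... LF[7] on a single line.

Char counts: '$':1, '0':1, '2':2, 'a':3, 'c':1
C (first-col start): C('$')=0, C('0')=1, C('2')=2, C('a')=4, C('c')=7
L[0]='0': occ=0, LF[0]=C('0')+0=1+0=1
L[1]='c': occ=0, LF[1]=C('c')+0=7+0=7
L[2]='a': occ=0, LF[2]=C('a')+0=4+0=4
L[3]='a': occ=1, LF[3]=C('a')+1=4+1=5
L[4]='a': occ=2, LF[4]=C('a')+2=4+2=6
L[5]='2': occ=0, LF[5]=C('2')+0=2+0=2
L[6]='$': occ=0, LF[6]=C('$')+0=0+0=0
L[7]='2': occ=1, LF[7]=C('2')+1=2+1=3

Answer: 1 7 4 5 6 2 0 3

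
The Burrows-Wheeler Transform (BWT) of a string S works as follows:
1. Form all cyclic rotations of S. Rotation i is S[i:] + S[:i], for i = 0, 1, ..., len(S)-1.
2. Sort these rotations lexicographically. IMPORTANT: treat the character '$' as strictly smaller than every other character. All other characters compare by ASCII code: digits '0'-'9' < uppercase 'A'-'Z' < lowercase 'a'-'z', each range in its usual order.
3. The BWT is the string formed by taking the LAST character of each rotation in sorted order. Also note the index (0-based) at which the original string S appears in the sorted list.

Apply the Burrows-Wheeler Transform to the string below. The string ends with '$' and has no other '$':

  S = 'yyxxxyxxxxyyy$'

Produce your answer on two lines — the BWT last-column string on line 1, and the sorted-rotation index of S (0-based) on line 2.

All 14 rotations (rotation i = S[i:]+S[:i]):
  rot[0] = yyxxxyxxxxyyy$
  rot[1] = yxxxyxxxxyyy$y
  rot[2] = xxxyxxxxyyy$yy
  rot[3] = xxyxxxxyyy$yyx
  rot[4] = xyxxxxyyy$yyxx
  rot[5] = yxxxxyyy$yyxxx
  rot[6] = xxxxyyy$yyxxxy
  rot[7] = xxxyyy$yyxxxyx
  rot[8] = xxyyy$yyxxxyxx
  rot[9] = xyyy$yyxxxyxxx
  rot[10] = yyy$yyxxxyxxxx
  rot[11] = yy$yyxxxyxxxxy
  rot[12] = y$yyxxxyxxxxyy
  rot[13] = $yyxxxyxxxxyyy
Sorted (with $ < everything):
  sorted[0] = $yyxxxyxxxxyyy  (last char: 'y')
  sorted[1] = xxxxyyy$yyxxxy  (last char: 'y')
  sorted[2] = xxxyxxxxyyy$yy  (last char: 'y')
  sorted[3] = xxxyyy$yyxxxyx  (last char: 'x')
  sorted[4] = xxyxxxxyyy$yyx  (last char: 'x')
  sorted[5] = xxyyy$yyxxxyxx  (last char: 'x')
  sorted[6] = xyxxxxyyy$yyxx  (last char: 'x')
  sorted[7] = xyyy$yyxxxyxxx  (last char: 'x')
  sorted[8] = y$yyxxxyxxxxyy  (last char: 'y')
  sorted[9] = yxxxxyyy$yyxxx  (last char: 'x')
  sorted[10] = yxxxyxxxxyyy$y  (last char: 'y')
  sorted[11] = yy$yyxxxyxxxxy  (last char: 'y')
  sorted[12] = yyxxxyxxxxyyy$  (last char: '$')
  sorted[13] = yyy$yyxxxyxxxx  (last char: 'x')
Last column: yyyxxxxxyxyy$x
Original string S is at sorted index 12

Answer: yyyxxxxxyxyy$x
12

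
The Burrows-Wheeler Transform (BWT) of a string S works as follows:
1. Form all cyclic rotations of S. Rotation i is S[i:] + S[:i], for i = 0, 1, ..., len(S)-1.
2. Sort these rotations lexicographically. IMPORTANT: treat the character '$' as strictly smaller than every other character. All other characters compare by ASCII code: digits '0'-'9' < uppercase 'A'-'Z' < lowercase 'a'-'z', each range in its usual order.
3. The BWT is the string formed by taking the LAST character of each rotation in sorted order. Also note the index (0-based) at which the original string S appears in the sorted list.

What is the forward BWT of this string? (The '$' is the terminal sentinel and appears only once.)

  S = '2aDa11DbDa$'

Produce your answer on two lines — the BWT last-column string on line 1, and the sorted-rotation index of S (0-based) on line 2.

Answer: aa1$ba1DD2D
3

Derivation:
All 11 rotations (rotation i = S[i:]+S[:i]):
  rot[0] = 2aDa11DbDa$
  rot[1] = aDa11DbDa$2
  rot[2] = Da11DbDa$2a
  rot[3] = a11DbDa$2aD
  rot[4] = 11DbDa$2aDa
  rot[5] = 1DbDa$2aDa1
  rot[6] = DbDa$2aDa11
  rot[7] = bDa$2aDa11D
  rot[8] = Da$2aDa11Db
  rot[9] = a$2aDa11DbD
  rot[10] = $2aDa11DbDa
Sorted (with $ < everything):
  sorted[0] = $2aDa11DbDa  (last char: 'a')
  sorted[1] = 11DbDa$2aDa  (last char: 'a')
  sorted[2] = 1DbDa$2aDa1  (last char: '1')
  sorted[3] = 2aDa11DbDa$  (last char: '$')
  sorted[4] = Da$2aDa11Db  (last char: 'b')
  sorted[5] = Da11DbDa$2a  (last char: 'a')
  sorted[6] = DbDa$2aDa11  (last char: '1')
  sorted[7] = a$2aDa11DbD  (last char: 'D')
  sorted[8] = a11DbDa$2aD  (last char: 'D')
  sorted[9] = aDa11DbDa$2  (last char: '2')
  sorted[10] = bDa$2aDa11D  (last char: 'D')
Last column: aa1$ba1DD2D
Original string S is at sorted index 3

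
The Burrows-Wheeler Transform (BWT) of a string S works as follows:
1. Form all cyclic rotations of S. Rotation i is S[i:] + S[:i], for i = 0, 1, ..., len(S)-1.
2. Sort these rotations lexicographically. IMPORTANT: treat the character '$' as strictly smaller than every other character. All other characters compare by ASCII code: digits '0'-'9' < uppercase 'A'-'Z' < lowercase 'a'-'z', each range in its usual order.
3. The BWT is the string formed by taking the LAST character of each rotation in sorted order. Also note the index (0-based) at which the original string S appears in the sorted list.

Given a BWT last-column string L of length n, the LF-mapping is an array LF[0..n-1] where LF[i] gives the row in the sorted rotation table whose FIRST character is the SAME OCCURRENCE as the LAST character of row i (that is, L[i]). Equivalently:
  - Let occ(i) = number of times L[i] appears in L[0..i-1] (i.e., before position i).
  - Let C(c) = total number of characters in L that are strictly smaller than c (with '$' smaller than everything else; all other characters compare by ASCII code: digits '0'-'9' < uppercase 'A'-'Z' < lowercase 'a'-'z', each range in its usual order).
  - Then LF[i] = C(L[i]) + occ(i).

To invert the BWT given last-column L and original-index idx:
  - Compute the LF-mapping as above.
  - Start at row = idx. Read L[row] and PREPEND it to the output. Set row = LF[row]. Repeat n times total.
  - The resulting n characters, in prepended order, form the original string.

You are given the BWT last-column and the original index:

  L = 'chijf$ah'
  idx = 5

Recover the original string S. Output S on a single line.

LF mapping: 2 4 6 7 3 0 1 5
Walk LF starting at row 5, prepending L[row]:
  step 1: row=5, L[5]='$', prepend. Next row=LF[5]=0
  step 2: row=0, L[0]='c', prepend. Next row=LF[0]=2
  step 3: row=2, L[2]='i', prepend. Next row=LF[2]=6
  step 4: row=6, L[6]='a', prepend. Next row=LF[6]=1
  step 5: row=1, L[1]='h', prepend. Next row=LF[1]=4
  step 6: row=4, L[4]='f', prepend. Next row=LF[4]=3
  step 7: row=3, L[3]='j', prepend. Next row=LF[3]=7
  step 8: row=7, L[7]='h', prepend. Next row=LF[7]=5
Reversed output: hjfhaic$

Answer: hjfhaic$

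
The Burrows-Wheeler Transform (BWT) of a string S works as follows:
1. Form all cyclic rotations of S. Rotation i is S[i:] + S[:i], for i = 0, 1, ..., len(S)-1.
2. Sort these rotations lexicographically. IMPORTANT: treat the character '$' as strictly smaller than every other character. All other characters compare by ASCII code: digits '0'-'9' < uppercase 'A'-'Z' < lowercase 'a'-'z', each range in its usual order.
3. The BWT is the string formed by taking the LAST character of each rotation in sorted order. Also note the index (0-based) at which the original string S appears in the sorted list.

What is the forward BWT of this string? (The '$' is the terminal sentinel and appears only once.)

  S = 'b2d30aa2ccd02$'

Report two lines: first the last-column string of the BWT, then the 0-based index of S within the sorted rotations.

All 14 rotations (rotation i = S[i:]+S[:i]):
  rot[0] = b2d30aa2ccd02$
  rot[1] = 2d30aa2ccd02$b
  rot[2] = d30aa2ccd02$b2
  rot[3] = 30aa2ccd02$b2d
  rot[4] = 0aa2ccd02$b2d3
  rot[5] = aa2ccd02$b2d30
  rot[6] = a2ccd02$b2d30a
  rot[7] = 2ccd02$b2d30aa
  rot[8] = ccd02$b2d30aa2
  rot[9] = cd02$b2d30aa2c
  rot[10] = d02$b2d30aa2cc
  rot[11] = 02$b2d30aa2ccd
  rot[12] = 2$b2d30aa2ccd0
  rot[13] = $b2d30aa2ccd02
Sorted (with $ < everything):
  sorted[0] = $b2d30aa2ccd02  (last char: '2')
  sorted[1] = 02$b2d30aa2ccd  (last char: 'd')
  sorted[2] = 0aa2ccd02$b2d3  (last char: '3')
  sorted[3] = 2$b2d30aa2ccd0  (last char: '0')
  sorted[4] = 2ccd02$b2d30aa  (last char: 'a')
  sorted[5] = 2d30aa2ccd02$b  (last char: 'b')
  sorted[6] = 30aa2ccd02$b2d  (last char: 'd')
  sorted[7] = a2ccd02$b2d30a  (last char: 'a')
  sorted[8] = aa2ccd02$b2d30  (last char: '0')
  sorted[9] = b2d30aa2ccd02$  (last char: '$')
  sorted[10] = ccd02$b2d30aa2  (last char: '2')
  sorted[11] = cd02$b2d30aa2c  (last char: 'c')
  sorted[12] = d02$b2d30aa2cc  (last char: 'c')
  sorted[13] = d30aa2ccd02$b2  (last char: '2')
Last column: 2d30abda0$2cc2
Original string S is at sorted index 9

Answer: 2d30abda0$2cc2
9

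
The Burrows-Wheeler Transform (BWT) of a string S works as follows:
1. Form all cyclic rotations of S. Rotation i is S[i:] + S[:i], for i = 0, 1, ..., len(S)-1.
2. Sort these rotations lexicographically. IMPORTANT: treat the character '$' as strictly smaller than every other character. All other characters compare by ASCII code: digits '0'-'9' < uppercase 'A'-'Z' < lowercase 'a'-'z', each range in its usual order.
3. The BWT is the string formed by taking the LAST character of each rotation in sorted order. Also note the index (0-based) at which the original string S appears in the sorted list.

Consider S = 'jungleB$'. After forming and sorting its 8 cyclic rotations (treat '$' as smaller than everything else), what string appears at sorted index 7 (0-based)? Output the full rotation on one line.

All 8 rotations (rotation i = S[i:]+S[:i]):
  rot[0] = jungleB$
  rot[1] = ungleB$j
  rot[2] = ngleB$ju
  rot[3] = gleB$jun
  rot[4] = leB$jung
  rot[5] = eB$jungl
  rot[6] = B$jungle
  rot[7] = $jungleB
Sorted (with $ < everything):
  sorted[0] = $jungleB
  sorted[1] = B$jungle
  sorted[2] = eB$jungl
  sorted[3] = gleB$jun
  sorted[4] = jungleB$
  sorted[5] = leB$jung
  sorted[6] = ngleB$ju
  sorted[7] = ungleB$j
sorted[7] = ungleB$j

Answer: ungleB$j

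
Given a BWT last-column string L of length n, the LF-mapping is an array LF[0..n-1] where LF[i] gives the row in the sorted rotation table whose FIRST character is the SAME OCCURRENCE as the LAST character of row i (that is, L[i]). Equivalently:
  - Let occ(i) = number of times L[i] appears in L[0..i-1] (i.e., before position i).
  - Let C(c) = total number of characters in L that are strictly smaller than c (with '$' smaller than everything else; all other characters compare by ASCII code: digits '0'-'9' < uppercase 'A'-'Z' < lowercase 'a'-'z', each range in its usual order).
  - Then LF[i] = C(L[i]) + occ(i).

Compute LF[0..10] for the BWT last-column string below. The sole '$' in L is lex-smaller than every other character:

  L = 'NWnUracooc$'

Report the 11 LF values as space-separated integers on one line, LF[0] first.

Char counts: '$':1, 'N':1, 'U':1, 'W':1, 'a':1, 'c':2, 'n':1, 'o':2, 'r':1
C (first-col start): C('$')=0, C('N')=1, C('U')=2, C('W')=3, C('a')=4, C('c')=5, C('n')=7, C('o')=8, C('r')=10
L[0]='N': occ=0, LF[0]=C('N')+0=1+0=1
L[1]='W': occ=0, LF[1]=C('W')+0=3+0=3
L[2]='n': occ=0, LF[2]=C('n')+0=7+0=7
L[3]='U': occ=0, LF[3]=C('U')+0=2+0=2
L[4]='r': occ=0, LF[4]=C('r')+0=10+0=10
L[5]='a': occ=0, LF[5]=C('a')+0=4+0=4
L[6]='c': occ=0, LF[6]=C('c')+0=5+0=5
L[7]='o': occ=0, LF[7]=C('o')+0=8+0=8
L[8]='o': occ=1, LF[8]=C('o')+1=8+1=9
L[9]='c': occ=1, LF[9]=C('c')+1=5+1=6
L[10]='$': occ=0, LF[10]=C('$')+0=0+0=0

Answer: 1 3 7 2 10 4 5 8 9 6 0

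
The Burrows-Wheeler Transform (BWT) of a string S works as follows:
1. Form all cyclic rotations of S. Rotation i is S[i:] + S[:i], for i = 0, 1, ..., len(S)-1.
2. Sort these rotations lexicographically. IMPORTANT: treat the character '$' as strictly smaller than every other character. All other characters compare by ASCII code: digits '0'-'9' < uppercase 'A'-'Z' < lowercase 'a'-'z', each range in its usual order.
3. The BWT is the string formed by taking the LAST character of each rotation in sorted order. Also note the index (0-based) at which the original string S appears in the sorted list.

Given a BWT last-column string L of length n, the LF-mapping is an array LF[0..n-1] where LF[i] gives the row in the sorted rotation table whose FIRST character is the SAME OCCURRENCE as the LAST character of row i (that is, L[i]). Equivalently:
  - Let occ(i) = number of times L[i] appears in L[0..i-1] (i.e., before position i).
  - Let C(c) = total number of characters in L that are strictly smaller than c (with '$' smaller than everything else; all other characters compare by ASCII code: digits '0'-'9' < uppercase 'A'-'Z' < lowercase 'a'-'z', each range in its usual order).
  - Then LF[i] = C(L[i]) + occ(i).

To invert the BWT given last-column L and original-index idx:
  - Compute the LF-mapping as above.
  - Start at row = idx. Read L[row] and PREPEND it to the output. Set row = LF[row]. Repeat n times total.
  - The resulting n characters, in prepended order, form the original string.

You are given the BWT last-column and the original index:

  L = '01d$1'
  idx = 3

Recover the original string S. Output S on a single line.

LF mapping: 1 2 4 0 3
Walk LF starting at row 3, prepending L[row]:
  step 1: row=3, L[3]='$', prepend. Next row=LF[3]=0
  step 2: row=0, L[0]='0', prepend. Next row=LF[0]=1
  step 3: row=1, L[1]='1', prepend. Next row=LF[1]=2
  step 4: row=2, L[2]='d', prepend. Next row=LF[2]=4
  step 5: row=4, L[4]='1', prepend. Next row=LF[4]=3
Reversed output: 1d10$

Answer: 1d10$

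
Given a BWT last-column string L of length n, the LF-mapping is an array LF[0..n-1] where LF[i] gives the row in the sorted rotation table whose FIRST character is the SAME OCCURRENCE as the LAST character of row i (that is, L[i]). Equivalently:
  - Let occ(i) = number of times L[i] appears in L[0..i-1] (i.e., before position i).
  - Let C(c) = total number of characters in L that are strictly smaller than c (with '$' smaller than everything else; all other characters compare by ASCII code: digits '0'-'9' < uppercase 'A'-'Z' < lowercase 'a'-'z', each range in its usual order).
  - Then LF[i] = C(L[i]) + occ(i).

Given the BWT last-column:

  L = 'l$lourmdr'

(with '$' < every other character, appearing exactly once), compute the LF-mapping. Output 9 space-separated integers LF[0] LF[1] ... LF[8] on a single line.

Char counts: '$':1, 'd':1, 'l':2, 'm':1, 'o':1, 'r':2, 'u':1
C (first-col start): C('$')=0, C('d')=1, C('l')=2, C('m')=4, C('o')=5, C('r')=6, C('u')=8
L[0]='l': occ=0, LF[0]=C('l')+0=2+0=2
L[1]='$': occ=0, LF[1]=C('$')+0=0+0=0
L[2]='l': occ=1, LF[2]=C('l')+1=2+1=3
L[3]='o': occ=0, LF[3]=C('o')+0=5+0=5
L[4]='u': occ=0, LF[4]=C('u')+0=8+0=8
L[5]='r': occ=0, LF[5]=C('r')+0=6+0=6
L[6]='m': occ=0, LF[6]=C('m')+0=4+0=4
L[7]='d': occ=0, LF[7]=C('d')+0=1+0=1
L[8]='r': occ=1, LF[8]=C('r')+1=6+1=7

Answer: 2 0 3 5 8 6 4 1 7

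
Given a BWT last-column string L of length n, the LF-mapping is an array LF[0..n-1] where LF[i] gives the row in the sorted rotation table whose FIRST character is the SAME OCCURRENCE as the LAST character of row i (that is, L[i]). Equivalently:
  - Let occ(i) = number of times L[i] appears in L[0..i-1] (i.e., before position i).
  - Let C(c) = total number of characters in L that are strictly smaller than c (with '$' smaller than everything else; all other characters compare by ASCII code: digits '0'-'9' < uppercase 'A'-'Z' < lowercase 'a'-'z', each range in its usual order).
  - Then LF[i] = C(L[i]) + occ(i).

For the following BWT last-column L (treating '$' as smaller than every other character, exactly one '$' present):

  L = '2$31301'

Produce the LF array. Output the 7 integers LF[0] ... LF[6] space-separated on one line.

Char counts: '$':1, '0':1, '1':2, '2':1, '3':2
C (first-col start): C('$')=0, C('0')=1, C('1')=2, C('2')=4, C('3')=5
L[0]='2': occ=0, LF[0]=C('2')+0=4+0=4
L[1]='$': occ=0, LF[1]=C('$')+0=0+0=0
L[2]='3': occ=0, LF[2]=C('3')+0=5+0=5
L[3]='1': occ=0, LF[3]=C('1')+0=2+0=2
L[4]='3': occ=1, LF[4]=C('3')+1=5+1=6
L[5]='0': occ=0, LF[5]=C('0')+0=1+0=1
L[6]='1': occ=1, LF[6]=C('1')+1=2+1=3

Answer: 4 0 5 2 6 1 3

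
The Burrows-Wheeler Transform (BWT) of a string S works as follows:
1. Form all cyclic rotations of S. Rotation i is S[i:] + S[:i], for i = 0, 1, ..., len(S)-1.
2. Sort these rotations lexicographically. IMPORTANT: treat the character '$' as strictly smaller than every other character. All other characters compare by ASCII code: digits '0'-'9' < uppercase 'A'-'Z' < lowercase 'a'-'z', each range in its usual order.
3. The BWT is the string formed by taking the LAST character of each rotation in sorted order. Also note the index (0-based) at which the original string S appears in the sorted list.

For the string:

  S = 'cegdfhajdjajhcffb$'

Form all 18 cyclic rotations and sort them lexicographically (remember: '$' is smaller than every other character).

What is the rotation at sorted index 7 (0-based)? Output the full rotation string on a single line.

All 18 rotations (rotation i = S[i:]+S[:i]):
  rot[0] = cegdfhajdjajhcffb$
  rot[1] = egdfhajdjajhcffb$c
  rot[2] = gdfhajdjajhcffb$ce
  rot[3] = dfhajdjajhcffb$ceg
  rot[4] = fhajdjajhcffb$cegd
  rot[5] = hajdjajhcffb$cegdf
  rot[6] = ajdjajhcffb$cegdfh
  rot[7] = jdjajhcffb$cegdfha
  rot[8] = djajhcffb$cegdfhaj
  rot[9] = jajhcffb$cegdfhajd
  rot[10] = ajhcffb$cegdfhajdj
  rot[11] = jhcffb$cegdfhajdja
  rot[12] = hcffb$cegdfhajdjaj
  rot[13] = cffb$cegdfhajdjajh
  rot[14] = ffb$cegdfhajdjajhc
  rot[15] = fb$cegdfhajdjajhcf
  rot[16] = b$cegdfhajdjajhcff
  rot[17] = $cegdfhajdjajhcffb
Sorted (with $ < everything):
  sorted[0] = $cegdfhajdjajhcffb
  sorted[1] = ajdjajhcffb$cegdfh
  sorted[2] = ajhcffb$cegdfhajdj
  sorted[3] = b$cegdfhajdjajhcff
  sorted[4] = cegdfhajdjajhcffb$
  sorted[5] = cffb$cegdfhajdjajh
  sorted[6] = dfhajdjajhcffb$ceg
  sorted[7] = djajhcffb$cegdfhaj
  sorted[8] = egdfhajdjajhcffb$c
  sorted[9] = fb$cegdfhajdjajhcf
  sorted[10] = ffb$cegdfhajdjajhc
  sorted[11] = fhajdjajhcffb$cegd
  sorted[12] = gdfhajdjajhcffb$ce
  sorted[13] = hajdjajhcffb$cegdf
  sorted[14] = hcffb$cegdfhajdjaj
  sorted[15] = jajhcffb$cegdfhajd
  sorted[16] = jdjajhcffb$cegdfha
  sorted[17] = jhcffb$cegdfhajdja
sorted[7] = djajhcffb$cegdfhaj

Answer: djajhcffb$cegdfhaj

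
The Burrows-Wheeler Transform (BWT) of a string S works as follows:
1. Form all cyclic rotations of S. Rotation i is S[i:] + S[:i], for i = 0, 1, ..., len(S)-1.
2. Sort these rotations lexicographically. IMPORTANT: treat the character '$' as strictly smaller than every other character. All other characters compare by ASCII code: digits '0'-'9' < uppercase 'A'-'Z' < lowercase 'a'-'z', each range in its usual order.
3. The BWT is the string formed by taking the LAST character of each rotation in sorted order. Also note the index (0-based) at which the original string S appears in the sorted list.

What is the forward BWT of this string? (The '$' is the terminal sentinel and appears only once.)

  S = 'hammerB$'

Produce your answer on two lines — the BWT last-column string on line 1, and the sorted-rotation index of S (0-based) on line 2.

Answer: Brhm$mae
4

Derivation:
All 8 rotations (rotation i = S[i:]+S[:i]):
  rot[0] = hammerB$
  rot[1] = ammerB$h
  rot[2] = mmerB$ha
  rot[3] = merB$ham
  rot[4] = erB$hamm
  rot[5] = rB$hamme
  rot[6] = B$hammer
  rot[7] = $hammerB
Sorted (with $ < everything):
  sorted[0] = $hammerB  (last char: 'B')
  sorted[1] = B$hammer  (last char: 'r')
  sorted[2] = ammerB$h  (last char: 'h')
  sorted[3] = erB$hamm  (last char: 'm')
  sorted[4] = hammerB$  (last char: '$')
  sorted[5] = merB$ham  (last char: 'm')
  sorted[6] = mmerB$ha  (last char: 'a')
  sorted[7] = rB$hamme  (last char: 'e')
Last column: Brhm$mae
Original string S is at sorted index 4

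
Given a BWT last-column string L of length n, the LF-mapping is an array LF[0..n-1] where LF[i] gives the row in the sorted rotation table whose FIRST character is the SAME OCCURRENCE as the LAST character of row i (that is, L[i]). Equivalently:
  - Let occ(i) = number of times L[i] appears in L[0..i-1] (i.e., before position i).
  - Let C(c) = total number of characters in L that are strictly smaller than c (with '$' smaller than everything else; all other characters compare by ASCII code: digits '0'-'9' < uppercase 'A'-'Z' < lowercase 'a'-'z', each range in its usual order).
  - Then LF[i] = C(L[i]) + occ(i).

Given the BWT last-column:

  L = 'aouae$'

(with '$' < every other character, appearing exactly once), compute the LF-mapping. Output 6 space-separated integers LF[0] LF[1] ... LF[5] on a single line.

Answer: 1 4 5 2 3 0

Derivation:
Char counts: '$':1, 'a':2, 'e':1, 'o':1, 'u':1
C (first-col start): C('$')=0, C('a')=1, C('e')=3, C('o')=4, C('u')=5
L[0]='a': occ=0, LF[0]=C('a')+0=1+0=1
L[1]='o': occ=0, LF[1]=C('o')+0=4+0=4
L[2]='u': occ=0, LF[2]=C('u')+0=5+0=5
L[3]='a': occ=1, LF[3]=C('a')+1=1+1=2
L[4]='e': occ=0, LF[4]=C('e')+0=3+0=3
L[5]='$': occ=0, LF[5]=C('$')+0=0+0=0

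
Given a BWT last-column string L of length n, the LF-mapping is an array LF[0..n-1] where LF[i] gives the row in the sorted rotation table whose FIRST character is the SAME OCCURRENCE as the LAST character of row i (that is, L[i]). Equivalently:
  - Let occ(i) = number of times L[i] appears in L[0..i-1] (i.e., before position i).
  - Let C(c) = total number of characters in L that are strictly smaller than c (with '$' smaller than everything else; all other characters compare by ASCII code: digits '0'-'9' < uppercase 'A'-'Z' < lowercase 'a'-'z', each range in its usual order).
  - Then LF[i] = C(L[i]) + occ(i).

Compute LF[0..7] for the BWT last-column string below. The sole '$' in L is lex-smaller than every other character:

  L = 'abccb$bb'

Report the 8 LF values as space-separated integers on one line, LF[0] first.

Answer: 1 2 6 7 3 0 4 5

Derivation:
Char counts: '$':1, 'a':1, 'b':4, 'c':2
C (first-col start): C('$')=0, C('a')=1, C('b')=2, C('c')=6
L[0]='a': occ=0, LF[0]=C('a')+0=1+0=1
L[1]='b': occ=0, LF[1]=C('b')+0=2+0=2
L[2]='c': occ=0, LF[2]=C('c')+0=6+0=6
L[3]='c': occ=1, LF[3]=C('c')+1=6+1=7
L[4]='b': occ=1, LF[4]=C('b')+1=2+1=3
L[5]='$': occ=0, LF[5]=C('$')+0=0+0=0
L[6]='b': occ=2, LF[6]=C('b')+2=2+2=4
L[7]='b': occ=3, LF[7]=C('b')+3=2+3=5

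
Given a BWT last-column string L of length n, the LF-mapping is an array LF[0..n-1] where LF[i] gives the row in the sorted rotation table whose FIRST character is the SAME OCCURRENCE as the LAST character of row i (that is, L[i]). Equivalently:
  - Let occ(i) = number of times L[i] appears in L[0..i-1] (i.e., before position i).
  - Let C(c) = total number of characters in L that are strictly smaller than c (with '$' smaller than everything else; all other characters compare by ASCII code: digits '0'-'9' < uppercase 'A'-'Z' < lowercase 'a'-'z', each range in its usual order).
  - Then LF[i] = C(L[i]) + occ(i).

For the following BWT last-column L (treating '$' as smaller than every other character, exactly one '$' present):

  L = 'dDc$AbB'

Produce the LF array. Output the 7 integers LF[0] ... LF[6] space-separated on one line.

Answer: 6 3 5 0 1 4 2

Derivation:
Char counts: '$':1, 'A':1, 'B':1, 'D':1, 'b':1, 'c':1, 'd':1
C (first-col start): C('$')=0, C('A')=1, C('B')=2, C('D')=3, C('b')=4, C('c')=5, C('d')=6
L[0]='d': occ=0, LF[0]=C('d')+0=6+0=6
L[1]='D': occ=0, LF[1]=C('D')+0=3+0=3
L[2]='c': occ=0, LF[2]=C('c')+0=5+0=5
L[3]='$': occ=0, LF[3]=C('$')+0=0+0=0
L[4]='A': occ=0, LF[4]=C('A')+0=1+0=1
L[5]='b': occ=0, LF[5]=C('b')+0=4+0=4
L[6]='B': occ=0, LF[6]=C('B')+0=2+0=2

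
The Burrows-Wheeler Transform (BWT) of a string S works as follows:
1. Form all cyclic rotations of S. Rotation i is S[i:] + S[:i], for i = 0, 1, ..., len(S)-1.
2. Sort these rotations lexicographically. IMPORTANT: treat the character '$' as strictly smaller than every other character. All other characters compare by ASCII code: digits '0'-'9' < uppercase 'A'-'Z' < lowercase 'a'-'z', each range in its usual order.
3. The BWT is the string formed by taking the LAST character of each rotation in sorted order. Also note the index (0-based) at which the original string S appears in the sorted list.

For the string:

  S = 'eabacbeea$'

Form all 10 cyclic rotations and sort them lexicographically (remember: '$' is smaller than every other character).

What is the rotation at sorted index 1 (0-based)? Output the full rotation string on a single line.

All 10 rotations (rotation i = S[i:]+S[:i]):
  rot[0] = eabacbeea$
  rot[1] = abacbeea$e
  rot[2] = bacbeea$ea
  rot[3] = acbeea$eab
  rot[4] = cbeea$eaba
  rot[5] = beea$eabac
  rot[6] = eea$eabacb
  rot[7] = ea$eabacbe
  rot[8] = a$eabacbee
  rot[9] = $eabacbeea
Sorted (with $ < everything):
  sorted[0] = $eabacbeea
  sorted[1] = a$eabacbee
  sorted[2] = abacbeea$e
  sorted[3] = acbeea$eab
  sorted[4] = bacbeea$ea
  sorted[5] = beea$eabac
  sorted[6] = cbeea$eaba
  sorted[7] = ea$eabacbe
  sorted[8] = eabacbeea$
  sorted[9] = eea$eabacb
sorted[1] = a$eabacbee

Answer: a$eabacbee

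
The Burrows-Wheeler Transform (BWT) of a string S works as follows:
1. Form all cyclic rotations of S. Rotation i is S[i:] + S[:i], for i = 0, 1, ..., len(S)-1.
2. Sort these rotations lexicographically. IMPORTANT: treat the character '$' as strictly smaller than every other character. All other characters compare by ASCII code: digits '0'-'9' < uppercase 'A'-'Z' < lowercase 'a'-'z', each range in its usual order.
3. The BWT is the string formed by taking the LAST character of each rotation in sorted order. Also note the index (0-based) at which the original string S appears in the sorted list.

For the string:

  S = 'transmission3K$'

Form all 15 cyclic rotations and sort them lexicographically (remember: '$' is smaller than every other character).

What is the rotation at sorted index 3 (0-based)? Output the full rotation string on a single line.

All 15 rotations (rotation i = S[i:]+S[:i]):
  rot[0] = transmission3K$
  rot[1] = ransmission3K$t
  rot[2] = ansmission3K$tr
  rot[3] = nsmission3K$tra
  rot[4] = smission3K$tran
  rot[5] = mission3K$trans
  rot[6] = ission3K$transm
  rot[7] = ssion3K$transmi
  rot[8] = sion3K$transmis
  rot[9] = ion3K$transmiss
  rot[10] = on3K$transmissi
  rot[11] = n3K$transmissio
  rot[12] = 3K$transmission
  rot[13] = K$transmission3
  rot[14] = $transmission3K
Sorted (with $ < everything):
  sorted[0] = $transmission3K
  sorted[1] = 3K$transmission
  sorted[2] = K$transmission3
  sorted[3] = ansmission3K$tr
  sorted[4] = ion3K$transmiss
  sorted[5] = ission3K$transm
  sorted[6] = mission3K$trans
  sorted[7] = n3K$transmissio
  sorted[8] = nsmission3K$tra
  sorted[9] = on3K$transmissi
  sorted[10] = ransmission3K$t
  sorted[11] = sion3K$transmis
  sorted[12] = smission3K$tran
  sorted[13] = ssion3K$transmi
  sorted[14] = transmission3K$
sorted[3] = ansmission3K$tr

Answer: ansmission3K$tr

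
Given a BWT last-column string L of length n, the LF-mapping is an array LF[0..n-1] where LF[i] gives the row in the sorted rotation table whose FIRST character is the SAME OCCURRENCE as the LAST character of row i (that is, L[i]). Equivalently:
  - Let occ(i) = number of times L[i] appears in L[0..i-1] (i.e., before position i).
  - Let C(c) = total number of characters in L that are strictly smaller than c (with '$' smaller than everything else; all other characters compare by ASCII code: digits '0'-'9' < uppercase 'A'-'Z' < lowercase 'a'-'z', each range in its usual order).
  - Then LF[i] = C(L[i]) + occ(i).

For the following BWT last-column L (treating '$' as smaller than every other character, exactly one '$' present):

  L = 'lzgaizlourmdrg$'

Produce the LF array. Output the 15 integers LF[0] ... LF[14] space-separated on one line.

Answer: 6 13 3 1 5 14 7 9 12 10 8 2 11 4 0

Derivation:
Char counts: '$':1, 'a':1, 'd':1, 'g':2, 'i':1, 'l':2, 'm':1, 'o':1, 'r':2, 'u':1, 'z':2
C (first-col start): C('$')=0, C('a')=1, C('d')=2, C('g')=3, C('i')=5, C('l')=6, C('m')=8, C('o')=9, C('r')=10, C('u')=12, C('z')=13
L[0]='l': occ=0, LF[0]=C('l')+0=6+0=6
L[1]='z': occ=0, LF[1]=C('z')+0=13+0=13
L[2]='g': occ=0, LF[2]=C('g')+0=3+0=3
L[3]='a': occ=0, LF[3]=C('a')+0=1+0=1
L[4]='i': occ=0, LF[4]=C('i')+0=5+0=5
L[5]='z': occ=1, LF[5]=C('z')+1=13+1=14
L[6]='l': occ=1, LF[6]=C('l')+1=6+1=7
L[7]='o': occ=0, LF[7]=C('o')+0=9+0=9
L[8]='u': occ=0, LF[8]=C('u')+0=12+0=12
L[9]='r': occ=0, LF[9]=C('r')+0=10+0=10
L[10]='m': occ=0, LF[10]=C('m')+0=8+0=8
L[11]='d': occ=0, LF[11]=C('d')+0=2+0=2
L[12]='r': occ=1, LF[12]=C('r')+1=10+1=11
L[13]='g': occ=1, LF[13]=C('g')+1=3+1=4
L[14]='$': occ=0, LF[14]=C('$')+0=0+0=0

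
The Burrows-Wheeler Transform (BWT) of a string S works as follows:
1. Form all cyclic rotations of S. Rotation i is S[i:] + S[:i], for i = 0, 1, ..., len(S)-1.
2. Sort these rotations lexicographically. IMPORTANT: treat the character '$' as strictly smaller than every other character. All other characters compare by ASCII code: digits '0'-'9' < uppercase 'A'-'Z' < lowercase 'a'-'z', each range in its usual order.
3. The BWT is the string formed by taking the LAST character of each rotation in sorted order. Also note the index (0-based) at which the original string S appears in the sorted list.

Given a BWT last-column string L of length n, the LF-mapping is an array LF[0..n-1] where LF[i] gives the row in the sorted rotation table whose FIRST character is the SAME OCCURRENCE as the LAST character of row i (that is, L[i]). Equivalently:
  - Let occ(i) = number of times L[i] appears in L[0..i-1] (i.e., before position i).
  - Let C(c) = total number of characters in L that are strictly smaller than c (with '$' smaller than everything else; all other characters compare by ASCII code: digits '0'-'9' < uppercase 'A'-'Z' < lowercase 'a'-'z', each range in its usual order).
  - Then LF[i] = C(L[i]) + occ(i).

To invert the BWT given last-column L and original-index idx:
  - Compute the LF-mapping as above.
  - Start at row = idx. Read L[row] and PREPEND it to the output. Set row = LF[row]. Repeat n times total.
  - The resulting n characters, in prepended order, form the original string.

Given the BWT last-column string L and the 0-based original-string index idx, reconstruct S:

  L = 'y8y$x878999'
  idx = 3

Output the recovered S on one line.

LF mapping: 9 2 10 0 8 3 1 4 5 6 7
Walk LF starting at row 3, prepending L[row]:
  step 1: row=3, L[3]='$', prepend. Next row=LF[3]=0
  step 2: row=0, L[0]='y', prepend. Next row=LF[0]=9
  step 3: row=9, L[9]='9', prepend. Next row=LF[9]=6
  step 4: row=6, L[6]='7', prepend. Next row=LF[6]=1
  step 5: row=1, L[1]='8', prepend. Next row=LF[1]=2
  step 6: row=2, L[2]='y', prepend. Next row=LF[2]=10
  step 7: row=10, L[10]='9', prepend. Next row=LF[10]=7
  step 8: row=7, L[7]='8', prepend. Next row=LF[7]=4
  step 9: row=4, L[4]='x', prepend. Next row=LF[4]=8
  step 10: row=8, L[8]='9', prepend. Next row=LF[8]=5
  step 11: row=5, L[5]='8', prepend. Next row=LF[5]=3
Reversed output: 89x89y879y$

Answer: 89x89y879y$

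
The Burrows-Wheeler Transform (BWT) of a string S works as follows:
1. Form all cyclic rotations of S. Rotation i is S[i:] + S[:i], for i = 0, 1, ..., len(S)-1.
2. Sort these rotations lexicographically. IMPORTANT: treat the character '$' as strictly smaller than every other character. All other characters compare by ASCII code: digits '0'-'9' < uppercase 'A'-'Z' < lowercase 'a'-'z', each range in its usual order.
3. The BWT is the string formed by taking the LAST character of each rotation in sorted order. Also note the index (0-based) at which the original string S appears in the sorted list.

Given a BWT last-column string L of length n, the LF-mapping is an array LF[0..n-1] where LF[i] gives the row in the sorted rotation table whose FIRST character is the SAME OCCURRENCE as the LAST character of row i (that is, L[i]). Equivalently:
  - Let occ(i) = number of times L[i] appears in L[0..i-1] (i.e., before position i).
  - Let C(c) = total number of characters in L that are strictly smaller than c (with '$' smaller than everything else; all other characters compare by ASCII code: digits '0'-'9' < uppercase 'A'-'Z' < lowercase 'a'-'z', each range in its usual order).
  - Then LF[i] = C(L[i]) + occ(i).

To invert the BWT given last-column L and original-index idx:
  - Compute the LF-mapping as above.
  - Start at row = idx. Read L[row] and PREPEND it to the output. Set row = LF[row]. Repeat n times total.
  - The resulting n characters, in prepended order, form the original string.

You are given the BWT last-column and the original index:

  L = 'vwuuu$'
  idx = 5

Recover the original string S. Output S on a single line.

Answer: wuuuv$

Derivation:
LF mapping: 4 5 1 2 3 0
Walk LF starting at row 5, prepending L[row]:
  step 1: row=5, L[5]='$', prepend. Next row=LF[5]=0
  step 2: row=0, L[0]='v', prepend. Next row=LF[0]=4
  step 3: row=4, L[4]='u', prepend. Next row=LF[4]=3
  step 4: row=3, L[3]='u', prepend. Next row=LF[3]=2
  step 5: row=2, L[2]='u', prepend. Next row=LF[2]=1
  step 6: row=1, L[1]='w', prepend. Next row=LF[1]=5
Reversed output: wuuuv$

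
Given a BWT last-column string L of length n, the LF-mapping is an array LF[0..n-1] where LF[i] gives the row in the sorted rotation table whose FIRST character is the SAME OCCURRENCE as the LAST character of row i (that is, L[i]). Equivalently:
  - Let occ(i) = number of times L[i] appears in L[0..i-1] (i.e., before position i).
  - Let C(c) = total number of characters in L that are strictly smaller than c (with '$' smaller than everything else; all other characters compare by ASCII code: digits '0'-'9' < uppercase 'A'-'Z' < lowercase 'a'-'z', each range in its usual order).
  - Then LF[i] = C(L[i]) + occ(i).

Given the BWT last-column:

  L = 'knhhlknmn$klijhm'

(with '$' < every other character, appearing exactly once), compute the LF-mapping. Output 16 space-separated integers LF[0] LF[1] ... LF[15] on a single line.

Answer: 6 13 1 2 9 7 14 11 15 0 8 10 4 5 3 12

Derivation:
Char counts: '$':1, 'h':3, 'i':1, 'j':1, 'k':3, 'l':2, 'm':2, 'n':3
C (first-col start): C('$')=0, C('h')=1, C('i')=4, C('j')=5, C('k')=6, C('l')=9, C('m')=11, C('n')=13
L[0]='k': occ=0, LF[0]=C('k')+0=6+0=6
L[1]='n': occ=0, LF[1]=C('n')+0=13+0=13
L[2]='h': occ=0, LF[2]=C('h')+0=1+0=1
L[3]='h': occ=1, LF[3]=C('h')+1=1+1=2
L[4]='l': occ=0, LF[4]=C('l')+0=9+0=9
L[5]='k': occ=1, LF[5]=C('k')+1=6+1=7
L[6]='n': occ=1, LF[6]=C('n')+1=13+1=14
L[7]='m': occ=0, LF[7]=C('m')+0=11+0=11
L[8]='n': occ=2, LF[8]=C('n')+2=13+2=15
L[9]='$': occ=0, LF[9]=C('$')+0=0+0=0
L[10]='k': occ=2, LF[10]=C('k')+2=6+2=8
L[11]='l': occ=1, LF[11]=C('l')+1=9+1=10
L[12]='i': occ=0, LF[12]=C('i')+0=4+0=4
L[13]='j': occ=0, LF[13]=C('j')+0=5+0=5
L[14]='h': occ=2, LF[14]=C('h')+2=1+2=3
L[15]='m': occ=1, LF[15]=C('m')+1=11+1=12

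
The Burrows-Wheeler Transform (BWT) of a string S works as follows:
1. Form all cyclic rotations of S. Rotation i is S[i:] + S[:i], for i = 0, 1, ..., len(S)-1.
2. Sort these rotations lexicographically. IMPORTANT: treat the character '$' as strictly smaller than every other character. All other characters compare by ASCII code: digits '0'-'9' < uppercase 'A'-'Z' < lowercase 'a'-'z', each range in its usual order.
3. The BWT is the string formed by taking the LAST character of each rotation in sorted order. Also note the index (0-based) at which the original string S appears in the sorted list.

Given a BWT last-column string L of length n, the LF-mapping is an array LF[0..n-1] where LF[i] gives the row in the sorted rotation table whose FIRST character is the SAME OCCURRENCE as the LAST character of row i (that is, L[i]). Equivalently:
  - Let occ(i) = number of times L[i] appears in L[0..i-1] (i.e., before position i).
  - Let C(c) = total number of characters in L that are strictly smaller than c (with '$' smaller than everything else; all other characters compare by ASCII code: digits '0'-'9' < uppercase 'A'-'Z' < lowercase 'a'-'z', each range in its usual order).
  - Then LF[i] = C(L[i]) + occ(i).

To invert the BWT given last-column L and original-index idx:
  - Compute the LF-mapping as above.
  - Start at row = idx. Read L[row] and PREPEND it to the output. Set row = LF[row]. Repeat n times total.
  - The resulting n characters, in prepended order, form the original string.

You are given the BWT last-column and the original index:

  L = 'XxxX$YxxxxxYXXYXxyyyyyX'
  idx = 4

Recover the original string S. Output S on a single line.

LF mapping: 1 10 11 2 0 7 12 13 14 15 16 8 3 4 9 5 17 18 19 20 21 22 6
Walk LF starting at row 4, prepending L[row]:
  step 1: row=4, L[4]='$', prepend. Next row=LF[4]=0
  step 2: row=0, L[0]='X', prepend. Next row=LF[0]=1
  step 3: row=1, L[1]='x', prepend. Next row=LF[1]=10
  step 4: row=10, L[10]='x', prepend. Next row=LF[10]=16
  step 5: row=16, L[16]='x', prepend. Next row=LF[16]=17
  step 6: row=17, L[17]='y', prepend. Next row=LF[17]=18
  step 7: row=18, L[18]='y', prepend. Next row=LF[18]=19
  step 8: row=19, L[19]='y', prepend. Next row=LF[19]=20
  step 9: row=20, L[20]='y', prepend. Next row=LF[20]=21
  step 10: row=21, L[21]='y', prepend. Next row=LF[21]=22
  step 11: row=22, L[22]='X', prepend. Next row=LF[22]=6
  step 12: row=6, L[6]='x', prepend. Next row=LF[6]=12
  step 13: row=12, L[12]='X', prepend. Next row=LF[12]=3
  step 14: row=3, L[3]='X', prepend. Next row=LF[3]=2
  step 15: row=2, L[2]='x', prepend. Next row=LF[2]=11
  step 16: row=11, L[11]='Y', prepend. Next row=LF[11]=8
  step 17: row=8, L[8]='x', prepend. Next row=LF[8]=14
  step 18: row=14, L[14]='Y', prepend. Next row=LF[14]=9
  step 19: row=9, L[9]='x', prepend. Next row=LF[9]=15
  step 20: row=15, L[15]='X', prepend. Next row=LF[15]=5
  step 21: row=5, L[5]='Y', prepend. Next row=LF[5]=7
  step 22: row=7, L[7]='x', prepend. Next row=LF[7]=13
  step 23: row=13, L[13]='X', prepend. Next row=LF[13]=4
Reversed output: XxYXxYxYxXXxXyyyyyxxxX$

Answer: XxYXxYxYxXXxXyyyyyxxxX$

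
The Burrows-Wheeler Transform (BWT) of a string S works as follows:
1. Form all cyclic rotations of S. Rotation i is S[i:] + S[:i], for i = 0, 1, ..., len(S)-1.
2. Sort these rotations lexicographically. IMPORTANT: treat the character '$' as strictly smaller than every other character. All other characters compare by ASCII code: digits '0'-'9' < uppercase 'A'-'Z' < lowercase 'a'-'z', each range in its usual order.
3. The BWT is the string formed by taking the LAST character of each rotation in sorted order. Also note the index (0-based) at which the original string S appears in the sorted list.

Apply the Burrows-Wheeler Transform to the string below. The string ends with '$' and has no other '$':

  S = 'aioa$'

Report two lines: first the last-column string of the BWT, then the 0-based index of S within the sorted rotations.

Answer: ao$ai
2

Derivation:
All 5 rotations (rotation i = S[i:]+S[:i]):
  rot[0] = aioa$
  rot[1] = ioa$a
  rot[2] = oa$ai
  rot[3] = a$aio
  rot[4] = $aioa
Sorted (with $ < everything):
  sorted[0] = $aioa  (last char: 'a')
  sorted[1] = a$aio  (last char: 'o')
  sorted[2] = aioa$  (last char: '$')
  sorted[3] = ioa$a  (last char: 'a')
  sorted[4] = oa$ai  (last char: 'i')
Last column: ao$ai
Original string S is at sorted index 2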